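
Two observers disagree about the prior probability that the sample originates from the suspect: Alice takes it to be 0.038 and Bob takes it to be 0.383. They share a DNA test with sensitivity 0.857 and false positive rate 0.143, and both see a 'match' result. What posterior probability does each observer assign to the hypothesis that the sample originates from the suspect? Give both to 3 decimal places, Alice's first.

Alice: 0.191; Bob: 0.788

The likelihood ratio for a 'match' result is 0.857/0.143 = 5.9930.
Alice: prior odds 0.038/0.962 = 0.039501; posterior odds 0.23673; posterior probability 0.191.
Bob: prior odds 0.383/0.617 = 0.62075; posterior odds 3.7201; posterior probability 0.788.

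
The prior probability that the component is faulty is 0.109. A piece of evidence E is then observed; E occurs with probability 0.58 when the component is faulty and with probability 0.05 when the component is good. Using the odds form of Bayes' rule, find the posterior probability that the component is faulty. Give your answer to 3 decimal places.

Prior odds = 0.109/(1−0.109) = 0.12233. In log-odds, ln(0.12233) = -2.1010.
Add log likelihood ratio: ln(11.600) = 2.4510.
Posterior log-odds = 0.35001, so posterior odds = exp(0.35001) = 1.4191. Converting, P(H|E) = 1.4191/2.4191 = 0.587.

Posterior probability ≈ 0.587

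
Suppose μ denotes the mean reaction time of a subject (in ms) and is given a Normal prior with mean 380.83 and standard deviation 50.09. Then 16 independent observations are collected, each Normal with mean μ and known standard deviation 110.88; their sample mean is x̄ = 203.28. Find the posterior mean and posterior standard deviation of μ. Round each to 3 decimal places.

Posterior mean ≈ 244.907; posterior SD ≈ 24.254

With known σ, the Normal prior is conjugate. Weight on the data is w = (n/σ²)/(n/σ² + 1/τ₀²) = 0.00130141/(0.00130141+0.00039856) = 0.76555.
Posterior mean = w·x̄ + (1−w)·μ₀ = 0.76555·203.28 + 0.23445·380.83 = 244.907. Posterior variance = 1/(0.00130141+0.00039856) = 588.245, so SD = 24.254.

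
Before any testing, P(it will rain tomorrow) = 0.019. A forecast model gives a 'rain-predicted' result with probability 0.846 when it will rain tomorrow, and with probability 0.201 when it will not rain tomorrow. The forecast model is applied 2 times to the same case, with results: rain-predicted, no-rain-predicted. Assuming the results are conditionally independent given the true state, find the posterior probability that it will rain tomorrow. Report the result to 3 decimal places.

Posterior P(H) ≈ 0.015

With H the event that it will rain tomorrow, the joint likelihood of the observed sequence is P(data|H) = 0.846·0.154 = 0.13028 and P(data|¬H) = 0.201·0.799 = 0.16060.
Bayes: P(H|data) = 0.019·0.13028 / (0.019·0.13028 + 0.981·0.16060) = 0.0024754/0.16002 = 0.0155.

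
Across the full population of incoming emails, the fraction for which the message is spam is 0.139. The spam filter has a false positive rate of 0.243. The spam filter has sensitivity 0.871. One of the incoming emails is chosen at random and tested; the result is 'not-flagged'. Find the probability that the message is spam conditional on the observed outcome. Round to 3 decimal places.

Write H for 'the message is spam'. Prior odds H:¬H = 0.139/0.861 = 0.16144. For the 'not-flagged' outcome, the likelihood ratio is 0.129/0.757 = 0.17041.
Posterior odds = 0.16144 × 0.17041 = 0.027511, so P(H|E) = 0.027511/(1+0.027511) = 0.027.

P(H | E) ≈ 0.027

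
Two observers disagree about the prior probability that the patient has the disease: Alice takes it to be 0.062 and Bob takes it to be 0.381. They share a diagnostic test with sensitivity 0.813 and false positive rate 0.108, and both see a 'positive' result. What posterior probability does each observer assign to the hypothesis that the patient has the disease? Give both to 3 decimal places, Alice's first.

The likelihood ratio for a 'positive' result is 0.813/0.108 = 7.5278.
Alice: prior odds 0.062/0.938 = 0.066098; posterior odds 0.49757; posterior probability 0.332.
Bob: prior odds 0.381/0.619 = 0.61551; posterior odds 4.6334; posterior probability 0.822.

Alice: 0.332; Bob: 0.822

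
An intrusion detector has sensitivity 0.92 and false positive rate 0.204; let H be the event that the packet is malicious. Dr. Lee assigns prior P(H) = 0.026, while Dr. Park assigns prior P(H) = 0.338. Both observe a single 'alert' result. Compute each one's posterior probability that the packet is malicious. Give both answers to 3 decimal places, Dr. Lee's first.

P('+'|H) = 0.92, P('+'|¬H) = 0.204.
Dr. Lee: numerator 0.92·0.026 = 0.023920; evidence = 0.023920+0.204·0.974 = 0.22262; posterior = 0.107.
Dr. Park: numerator 0.92·0.338 = 0.31096; evidence = 0.31096+0.204·0.662 = 0.44601; posterior = 0.697.

Dr. Lee: 0.107; Dr. Park: 0.697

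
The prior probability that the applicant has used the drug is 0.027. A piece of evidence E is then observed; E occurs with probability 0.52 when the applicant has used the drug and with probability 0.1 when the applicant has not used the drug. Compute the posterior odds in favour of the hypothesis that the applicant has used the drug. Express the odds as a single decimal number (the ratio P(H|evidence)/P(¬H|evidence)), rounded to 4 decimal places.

Prior odds = 0.027/(1−0.027) = 0.027749. In log-odds, ln(0.027749) = -3.5845.
Add log likelihood ratio: ln(5.2000) = 1.6487.
Posterior log-odds = -1.9359, so posterior odds = exp(-1.9359) = 0.14430.

Posterior odds ≈ 0.1443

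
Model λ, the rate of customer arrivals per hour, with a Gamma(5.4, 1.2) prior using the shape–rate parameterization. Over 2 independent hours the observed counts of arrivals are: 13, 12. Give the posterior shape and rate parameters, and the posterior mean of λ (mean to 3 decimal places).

The Poisson likelihood adds the total count to the shape and the number of exposure periods to the rate. Here ∑xᵢ = 25 and n = 2, so shape 5.4→30.4 and rate 1.2→3.2.
Posterior mean = shape/rate = 30.4/3.2 = 9.500.

Posterior: Gamma(shape=30.4, rate=3.2); mean ≈ 9.500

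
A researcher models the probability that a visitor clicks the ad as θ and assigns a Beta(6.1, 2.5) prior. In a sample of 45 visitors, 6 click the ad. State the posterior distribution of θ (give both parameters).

Posterior: Beta(12.1, 41.5)

Observing 6 successes and 39 failures updates Beta(6.1, 2.5) by adding the success and failure counts to the two shape parameters: α = 6.1+6 = 12.1, β = 2.5+39 = 41.5.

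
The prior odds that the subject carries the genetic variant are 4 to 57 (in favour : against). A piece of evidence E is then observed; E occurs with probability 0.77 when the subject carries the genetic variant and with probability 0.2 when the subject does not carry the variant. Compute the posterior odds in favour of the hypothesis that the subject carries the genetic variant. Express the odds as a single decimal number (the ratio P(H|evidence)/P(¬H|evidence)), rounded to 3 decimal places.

Posterior odds ≈ 0.270

Prior odds = 4/57 = 0.070175. In log-odds, ln(0.070175) = -2.6568.
Add log likelihood ratio: ln(3.8500) = 1.3481.
Posterior log-odds = -1.3087, so posterior odds = exp(-1.3087) = 0.27018.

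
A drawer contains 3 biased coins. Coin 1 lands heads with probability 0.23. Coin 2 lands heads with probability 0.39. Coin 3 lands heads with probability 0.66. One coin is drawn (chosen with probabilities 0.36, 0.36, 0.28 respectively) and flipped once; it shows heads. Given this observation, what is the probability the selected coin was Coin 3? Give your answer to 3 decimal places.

Posterior probability ≈ 0.453

P(heads|C1) = 0.23; P(heads|C2) = 0.39; P(heads|C3) = 0.66.
Prior × likelihood for each source: 0.36·0.23=0.08280, 0.36·0.39=0.1404, 0.28·0.66=0.1848. Summing gives P(heads) = 0.40800.
P(Coin 3 | heads) = 0.1848 / 0.40800 = 0.453.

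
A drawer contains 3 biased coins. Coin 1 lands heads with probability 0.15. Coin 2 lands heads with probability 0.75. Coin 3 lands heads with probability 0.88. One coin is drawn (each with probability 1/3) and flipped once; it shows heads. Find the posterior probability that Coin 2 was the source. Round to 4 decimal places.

Tabulate prior·likelihood by source: [1] prior 0.333333, lik 0.15, product 0.05000; [2] prior 0.333333, lik 0.75, product 0.2500; [3] prior 0.333333, lik 0.88, product 0.2933.
Normalizing constant = 0.59333; the posterior for Coin 2 is its product over the sum, 0.2500/0.59333 = 0.4213.

Posterior probability ≈ 0.4213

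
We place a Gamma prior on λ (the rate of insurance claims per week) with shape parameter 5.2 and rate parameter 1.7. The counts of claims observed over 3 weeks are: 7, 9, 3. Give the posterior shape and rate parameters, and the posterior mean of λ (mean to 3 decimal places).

The Poisson likelihood adds the total count to the shape and the number of exposure periods to the rate. Here ∑xᵢ = 19 and n = 3, so shape 5.2→24.2 and rate 1.7→4.7.
Posterior mean = shape/rate = 24.2/4.7 = 5.149.

Posterior: Gamma(shape=24.2, rate=4.7); mean ≈ 5.149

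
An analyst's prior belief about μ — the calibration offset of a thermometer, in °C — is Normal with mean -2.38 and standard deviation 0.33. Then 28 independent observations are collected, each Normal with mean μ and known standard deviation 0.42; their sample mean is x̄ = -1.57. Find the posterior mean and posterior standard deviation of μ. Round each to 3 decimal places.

Posterior mean ≈ -1.614; posterior SD ≈ 0.077

With known σ, the Normal prior is conjugate. Weight on the data is w = (n/σ²)/(n/σ² + 1/τ₀²) = 158.730/(158.730+9.18274) = 0.94531.
Posterior mean = w·x̄ + (1−w)·μ₀ = 0.94531·-1.57 + 0.054688·-2.38 = -1.614. Posterior variance = 1/(158.730+9.18274) = 0.00595547, so SD = 0.077.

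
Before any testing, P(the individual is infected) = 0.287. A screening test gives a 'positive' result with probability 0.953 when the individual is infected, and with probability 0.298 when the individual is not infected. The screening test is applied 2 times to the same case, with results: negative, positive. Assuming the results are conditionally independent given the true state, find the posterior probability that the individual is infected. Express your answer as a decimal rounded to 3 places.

Posterior P(H) ≈ 0.079

Let H be the event that the individual is infected; start with P(H) = 0.287. P('positive'|H) = 0.953, P('positive'|¬H) = 0.298.
Update on result 1 ('negative'): P(H) ← 0.047·0.2870 / (0.047·0.2870 + 0.702·0.7130) = 0.013489/0.51401 = 0.0262.
Update on result 2 ('positive'): P(H) ← 0.953·0.0262 / (0.953·0.0262 + 0.298·0.9738) = 0.025009/0.31519 = 0.0793.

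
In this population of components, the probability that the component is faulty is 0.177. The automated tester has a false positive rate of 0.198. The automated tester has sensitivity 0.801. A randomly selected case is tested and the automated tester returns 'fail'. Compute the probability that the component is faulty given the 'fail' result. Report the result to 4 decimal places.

P(H | E) ≈ 0.4653

Write H for 'the component is faulty'. Prior odds H:¬H = 0.177/0.823 = 0.21507. For the 'fail' outcome, the likelihood ratio is 0.801/0.198 = 4.0455.
Posterior odds = 0.21507 × 4.0455 = 0.87004, so P(H|E) = 0.87004/(1+0.87004) = 0.4653.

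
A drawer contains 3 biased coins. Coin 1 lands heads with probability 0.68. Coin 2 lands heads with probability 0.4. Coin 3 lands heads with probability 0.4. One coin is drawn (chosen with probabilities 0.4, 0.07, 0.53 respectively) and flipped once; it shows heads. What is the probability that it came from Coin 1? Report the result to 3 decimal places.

Posterior probability ≈ 0.531

Tabulate prior·likelihood by source: [1] prior 0.4, lik 0.68, product 0.2720; [2] prior 0.07, lik 0.4, product 0.02800; [3] prior 0.53, lik 0.4, product 0.2120.
Normalizing constant = 0.51200; the posterior for Coin 1 is its product over the sum, 0.2720/0.51200 = 0.531.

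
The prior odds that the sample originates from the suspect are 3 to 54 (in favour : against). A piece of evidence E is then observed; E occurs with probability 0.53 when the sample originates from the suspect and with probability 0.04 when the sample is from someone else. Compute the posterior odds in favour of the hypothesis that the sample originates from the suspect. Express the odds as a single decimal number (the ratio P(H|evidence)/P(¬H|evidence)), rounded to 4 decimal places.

Prior odds = 3/54 = 0.055556. In log-odds, ln(0.055556) = -2.8904.
Add log likelihood ratio: ln(13.250) = 2.5840.
Posterior log-odds = -0.30637, so posterior odds = exp(-0.30637) = 0.73611.

Posterior odds ≈ 0.7361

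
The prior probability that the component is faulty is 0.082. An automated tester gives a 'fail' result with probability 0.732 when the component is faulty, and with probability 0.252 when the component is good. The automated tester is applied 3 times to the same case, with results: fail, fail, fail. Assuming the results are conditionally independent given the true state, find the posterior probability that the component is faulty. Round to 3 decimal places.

Posterior P(H) ≈ 0.686

With H the event that the component is faulty, the joint likelihood of the observed sequence is P(data|H) = 0.732·0.732·0.732 = 0.39222 and P(data|¬H) = 0.252·0.252·0.252 = 0.016003.
Bayes: P(H|data) = 0.082·0.39222 / (0.082·0.39222 + 0.918·0.016003) = 0.032162/0.046853 = 0.6865.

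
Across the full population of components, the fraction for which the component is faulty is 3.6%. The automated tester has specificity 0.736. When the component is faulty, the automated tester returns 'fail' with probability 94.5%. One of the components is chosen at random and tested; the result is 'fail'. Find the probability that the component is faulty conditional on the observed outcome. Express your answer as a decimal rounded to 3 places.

Let H be the event that the component is faulty. P(H) = 0.036, so P(¬H) = 0.964. With E the 'fail' result, P(E|H) = 0.945 and P(E|¬H) = 0.264.
P(E) = 0.945·0.036 + 0.264·0.964 = 0.034020 + 0.25450 = 0.28852.
By Bayes' theorem, P(H|E) = 0.034020 / 0.28852 = 0.118.

P(H | E) ≈ 0.118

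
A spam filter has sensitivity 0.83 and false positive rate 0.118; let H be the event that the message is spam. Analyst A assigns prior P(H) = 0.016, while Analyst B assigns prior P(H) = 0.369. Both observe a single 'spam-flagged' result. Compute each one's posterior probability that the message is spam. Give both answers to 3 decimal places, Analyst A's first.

The likelihood ratio for a 'spam-flagged' result is 0.83/0.118 = 7.0339.
Analyst A: prior odds 0.016/0.984 = 0.016260; posterior odds 0.11437; posterior probability 0.103.
Analyst B: prior odds 0.369/0.631 = 0.58479; posterior odds 4.1133; posterior probability 0.804.

Analyst A: 0.103; Analyst B: 0.804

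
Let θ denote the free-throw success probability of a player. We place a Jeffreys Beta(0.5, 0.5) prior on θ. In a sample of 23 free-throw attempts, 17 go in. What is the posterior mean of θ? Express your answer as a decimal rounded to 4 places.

Posterior mean ≈ 0.7292

Observing 17 successes and 6 failures updates Beta(0.5, 0.5) by adding the success and failure counts to the two shape parameters: α = 0.5+17 = 17.5, β = 0.5+6 = 6.5.
Posterior mean = α/(α+β) = 17.5/24 = 0.7292.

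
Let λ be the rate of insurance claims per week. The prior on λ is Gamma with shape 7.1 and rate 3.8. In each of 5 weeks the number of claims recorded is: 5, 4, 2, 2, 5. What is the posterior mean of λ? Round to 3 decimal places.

Total count ∑xᵢ = 18 over n = 5 weeks.
Gamma is conjugate to the Poisson likelihood: posterior is Gamma(shape = 7.1+18 = 25.1, rate = 3.8+5 = 8.8).
E[λ | data] = 25.1/8.8 = 2.852.

Posterior mean ≈ 2.852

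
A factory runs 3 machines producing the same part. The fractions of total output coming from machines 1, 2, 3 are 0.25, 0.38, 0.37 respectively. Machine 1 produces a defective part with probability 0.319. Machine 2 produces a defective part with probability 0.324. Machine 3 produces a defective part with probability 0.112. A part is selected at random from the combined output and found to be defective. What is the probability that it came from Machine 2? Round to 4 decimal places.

Tabulate prior·likelihood by source: [1] prior 0.25, lik 0.319, product 0.07975; [2] prior 0.38, lik 0.324, product 0.1231; [3] prior 0.37, lik 0.112, product 0.04144.
Normalizing constant = 0.24431; the posterior for Machine 2 is its product over the sum, 0.1231/0.24431 = 0.5039.

Posterior probability ≈ 0.5039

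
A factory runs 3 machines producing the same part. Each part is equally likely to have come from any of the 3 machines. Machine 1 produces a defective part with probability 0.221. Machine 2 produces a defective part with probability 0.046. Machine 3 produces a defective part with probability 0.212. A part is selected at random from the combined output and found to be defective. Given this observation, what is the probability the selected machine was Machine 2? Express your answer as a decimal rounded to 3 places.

Tabulate prior·likelihood by source: [1] prior 0.333333, lik 0.221, product 0.07367; [2] prior 0.333333, lik 0.046, product 0.01533; [3] prior 0.333333, lik 0.212, product 0.07067.
Normalizing constant = 0.15967; the posterior for Machine 2 is its product over the sum, 0.01533/0.15967 = 0.096.

Posterior probability ≈ 0.096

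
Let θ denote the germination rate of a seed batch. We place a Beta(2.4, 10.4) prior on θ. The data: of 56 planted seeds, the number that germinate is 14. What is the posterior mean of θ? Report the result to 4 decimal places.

Observing 14 successes and 42 failures updates Beta(2.4, 10.4) by adding the success and failure counts to the two shape parameters: α = 2.4+14 = 16.4, β = 10.4+42 = 52.4.
E[θ | data] = 16.4/(16.4+52.4) = 0.2384.

Posterior mean ≈ 0.2384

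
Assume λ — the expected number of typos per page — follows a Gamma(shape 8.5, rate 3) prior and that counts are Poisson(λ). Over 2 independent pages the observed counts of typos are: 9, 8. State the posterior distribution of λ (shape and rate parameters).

Posterior: Gamma(shape=25.5, rate=5)

The Poisson likelihood adds the total count to the shape and the number of exposure periods to the rate. Here ∑xᵢ = 17 and n = 2, so shape 8.5→25.5 and rate 3→5.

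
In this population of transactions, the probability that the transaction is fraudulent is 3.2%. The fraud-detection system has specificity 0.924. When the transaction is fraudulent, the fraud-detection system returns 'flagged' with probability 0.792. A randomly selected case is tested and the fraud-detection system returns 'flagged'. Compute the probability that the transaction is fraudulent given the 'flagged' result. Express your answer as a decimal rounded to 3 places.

P(H | E) ≈ 0.256

Let H be the event that the transaction is fraudulent. P(H) = 0.032, so P(¬H) = 0.968. With E the 'flagged' result, P(E|H) = 0.792 and P(E|¬H) = 0.076.
P(E) = 0.792·0.032 + 0.076·0.968 = 0.025344 + 0.073568 = 0.098912.
By Bayes' theorem, P(H|E) = 0.025344 / 0.098912 = 0.256.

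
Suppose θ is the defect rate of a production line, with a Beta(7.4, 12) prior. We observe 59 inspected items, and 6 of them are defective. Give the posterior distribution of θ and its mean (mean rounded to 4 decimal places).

Posterior: Beta(13.4, 65); mean ≈ 0.1709

Observing 6 successes and 53 failures updates Beta(7.4, 12) by adding the success and failure counts to the two shape parameters: α = 7.4+6 = 13.4, β = 12+53 = 65.
E[θ | data] = 13.4/(13.4+65) = 0.1709.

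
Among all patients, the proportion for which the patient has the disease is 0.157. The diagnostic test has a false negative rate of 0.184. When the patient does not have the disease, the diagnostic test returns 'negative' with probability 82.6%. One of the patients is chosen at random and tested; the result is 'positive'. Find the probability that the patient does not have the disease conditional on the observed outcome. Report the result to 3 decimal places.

Let H be the event that the patient has the disease. P(H) = 0.157, so P(¬H) = 0.843. With E the 'positive' result, P(E|H) = 0.816 and P(E|¬H) = 0.174.
P(E) = 0.816·0.157 + 0.174·0.843 = 0.12811 + 0.14668 = 0.27479.
By Bayes' theorem, P(H|E) = 0.12811 / 0.27479 = 0.466. Hence P(¬H|E) = 1 − 0.466 = 0.534.

P(¬H | E) ≈ 0.534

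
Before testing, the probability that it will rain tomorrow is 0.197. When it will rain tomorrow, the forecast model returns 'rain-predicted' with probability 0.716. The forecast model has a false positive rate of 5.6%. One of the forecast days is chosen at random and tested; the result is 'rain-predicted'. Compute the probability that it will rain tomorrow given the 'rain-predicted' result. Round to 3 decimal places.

P(H | E) ≈ 0.758

Write H for 'it will rain tomorrow'. Prior odds H:¬H = 0.197/0.803 = 0.24533. For the 'rain-predicted' outcome, the likelihood ratio is 0.716/0.056 = 12.786.
Posterior odds = 0.24533 × 12.786 = 3.1367, so P(H|E) = 3.1367/(1+3.1367) = 0.758.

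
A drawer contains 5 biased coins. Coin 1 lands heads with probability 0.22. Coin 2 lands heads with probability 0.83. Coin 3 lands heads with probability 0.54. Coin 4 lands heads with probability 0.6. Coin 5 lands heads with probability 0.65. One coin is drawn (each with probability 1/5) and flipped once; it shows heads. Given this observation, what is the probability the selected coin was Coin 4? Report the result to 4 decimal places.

Posterior probability ≈ 0.2113

Tabulate prior·likelihood by source: [1] prior 0.2, lik 0.22, product 0.04400; [2] prior 0.2, lik 0.83, product 0.1660; [3] prior 0.2, lik 0.54, product 0.1080; [4] prior 0.2, lik 0.6, product 0.1200; [5] prior 0.2, lik 0.65, product 0.1300.
Normalizing constant = 0.56800; the posterior for Coin 4 is its product over the sum, 0.1200/0.56800 = 0.2113.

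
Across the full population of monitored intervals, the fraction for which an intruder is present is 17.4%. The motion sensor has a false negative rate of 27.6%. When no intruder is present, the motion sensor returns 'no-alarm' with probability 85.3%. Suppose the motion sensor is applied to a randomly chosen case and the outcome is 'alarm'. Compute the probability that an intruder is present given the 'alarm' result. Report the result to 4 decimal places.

P(H | E) ≈ 0.5092

Write H for 'an intruder is present'. Prior odds H:¬H = 0.174/0.826 = 0.21065. For the 'alarm' outcome, the likelihood ratio is 0.724/0.147 = 4.9252.
Posterior odds = 0.21065 × 4.9252 = 1.0375, so P(H|E) = 1.0375/(1+1.0375) = 0.5092.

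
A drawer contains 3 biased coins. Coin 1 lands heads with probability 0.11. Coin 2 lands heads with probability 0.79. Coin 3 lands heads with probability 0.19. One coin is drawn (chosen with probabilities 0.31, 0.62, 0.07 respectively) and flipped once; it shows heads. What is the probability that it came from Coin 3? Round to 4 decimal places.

Posterior probability ≈ 0.0248

Tabulate prior·likelihood by source: [1] prior 0.31, lik 0.11, product 0.03410; [2] prior 0.62, lik 0.79, product 0.4898; [3] prior 0.07, lik 0.19, product 0.01330.
Normalizing constant = 0.53720; the posterior for Coin 3 is its product over the sum, 0.01330/0.53720 = 0.0248.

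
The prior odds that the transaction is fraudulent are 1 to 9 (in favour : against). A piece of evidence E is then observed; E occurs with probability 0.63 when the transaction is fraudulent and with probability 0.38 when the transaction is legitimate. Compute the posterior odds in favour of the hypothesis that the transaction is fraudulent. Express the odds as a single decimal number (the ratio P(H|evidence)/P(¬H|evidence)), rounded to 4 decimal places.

Prior odds = 1/9 = 0.11111.
Likelihood ratio for E = 0.63/0.38 = 1.6579.
Posterior odds = prior odds × LR = 0.18421.

Posterior odds ≈ 0.1842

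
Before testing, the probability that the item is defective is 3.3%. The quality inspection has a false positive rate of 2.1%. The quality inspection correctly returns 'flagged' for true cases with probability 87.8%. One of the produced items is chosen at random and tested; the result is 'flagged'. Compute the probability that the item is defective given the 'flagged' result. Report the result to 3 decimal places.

Write H for 'the item is defective'. Prior odds H:¬H = 0.033/0.967 = 0.034126. For the 'flagged' outcome, the likelihood ratio is 0.878/0.021 = 41.810.
Posterior odds = 0.034126 × 41.810 = 1.4268, so P(H|E) = 1.4268/(1+1.4268) = 0.588.

P(H | E) ≈ 0.588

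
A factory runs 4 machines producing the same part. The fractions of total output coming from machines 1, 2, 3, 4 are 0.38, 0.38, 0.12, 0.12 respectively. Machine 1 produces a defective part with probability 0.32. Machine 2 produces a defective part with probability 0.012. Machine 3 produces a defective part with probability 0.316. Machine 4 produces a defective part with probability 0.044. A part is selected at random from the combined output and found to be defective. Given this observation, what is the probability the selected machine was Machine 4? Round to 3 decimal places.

P(defective|M1) = 0.32; P(defective|M2) = 0.012; P(defective|M3) = 0.316; P(defective|M4) = 0.044.
Prior × likelihood for each source: 0.38·0.32=0.1216, 0.38·0.012=0.004560, 0.12·0.316=0.03792, 0.12·0.044=0.005280. Summing gives P(defective) = 0.16936.
P(Machine 4 | defective) = 0.005280 / 0.16936 = 0.031.

Posterior probability ≈ 0.031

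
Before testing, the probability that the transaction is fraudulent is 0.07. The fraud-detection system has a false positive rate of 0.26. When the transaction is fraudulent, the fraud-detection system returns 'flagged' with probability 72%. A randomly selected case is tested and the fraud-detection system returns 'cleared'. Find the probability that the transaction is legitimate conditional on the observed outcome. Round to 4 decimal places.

P(¬H | E) ≈ 0.9723

Let H be the event that the transaction is fraudulent. P(H) = 0.07, so P(¬H) = 0.93. With E the 'cleared' result, P(E|H) = 0.28 and P(E|¬H) = 0.74.
P(E) = 0.28·0.07 + 0.74·0.93 = 0.019600 + 0.68820 = 0.70780.
By Bayes' theorem, P(H|E) = 0.019600 / 0.70780 = 0.0277. Hence P(¬H|E) = 1 − 0.0277 = 0.9723.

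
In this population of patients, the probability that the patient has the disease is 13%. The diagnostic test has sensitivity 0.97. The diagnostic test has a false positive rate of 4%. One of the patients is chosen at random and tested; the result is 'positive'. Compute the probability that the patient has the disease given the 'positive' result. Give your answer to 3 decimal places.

P(H | E) ≈ 0.784

Write H for 'the patient has the disease'. Prior odds H:¬H = 0.13/0.87 = 0.14943. For the 'positive' outcome, the likelihood ratio is 0.97/0.04 = 24.250.
Posterior odds = 0.14943 × 24.250 = 3.6236, so P(H|E) = 3.6236/(1+3.6236) = 0.784.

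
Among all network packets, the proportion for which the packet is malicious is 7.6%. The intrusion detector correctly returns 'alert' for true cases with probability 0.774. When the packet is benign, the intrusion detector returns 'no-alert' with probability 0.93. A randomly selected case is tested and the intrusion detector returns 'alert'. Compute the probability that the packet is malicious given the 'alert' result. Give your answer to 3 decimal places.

Write H for 'the packet is malicious'. Prior odds H:¬H = 0.076/0.924 = 0.082251. For the 'alert' outcome, the likelihood ratio is 0.774/0.07 = 11.057.
Posterior odds = 0.082251 × 11.057 = 0.90946, so P(H|E) = 0.90946/(1+0.90946) = 0.476.

P(H | E) ≈ 0.476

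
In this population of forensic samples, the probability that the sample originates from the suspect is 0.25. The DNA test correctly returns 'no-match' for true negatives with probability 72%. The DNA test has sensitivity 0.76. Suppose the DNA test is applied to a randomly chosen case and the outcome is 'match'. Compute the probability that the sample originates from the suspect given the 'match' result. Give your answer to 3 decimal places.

Write H for 'the sample originates from the suspect'. Prior odds H:¬H = 0.25/0.75 = 0.33333. For the 'match' outcome, the likelihood ratio is 0.76/0.28 = 2.7143.
Posterior odds = 0.33333 × 2.7143 = 0.90476, so P(H|E) = 0.90476/(1+0.90476) = 0.475.

P(H | E) ≈ 0.475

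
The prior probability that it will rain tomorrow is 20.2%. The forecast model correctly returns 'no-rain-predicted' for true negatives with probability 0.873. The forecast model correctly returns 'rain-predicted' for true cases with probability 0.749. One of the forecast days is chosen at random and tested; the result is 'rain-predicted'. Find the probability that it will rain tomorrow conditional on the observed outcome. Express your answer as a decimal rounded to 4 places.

P(H | E) ≈ 0.5989

Let H be the event that it will rain tomorrow. P(H) = 0.202, so P(¬H) = 0.798. With E the 'rain-predicted' result, P(E|H) = 0.749 and P(E|¬H) = 0.127.
P(E) = 0.749·0.202 + 0.127·0.798 = 0.15130 + 0.10135 = 0.25264.
By Bayes' theorem, P(H|E) = 0.15130 / 0.25264 = 0.5989.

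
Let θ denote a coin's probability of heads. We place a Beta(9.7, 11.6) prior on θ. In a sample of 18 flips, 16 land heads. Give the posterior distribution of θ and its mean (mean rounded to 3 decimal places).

Posterior: Beta(25.7, 13.6); mean ≈ 0.654

The binomial likelihood is conjugate to the Beta prior: with 16 successes and 2 failures, the posterior is Beta(9.7+16, 11.6+2) = Beta(25.7, 13.6).
Posterior mean = α/(α+β) = 25.7/39.3 = 0.654.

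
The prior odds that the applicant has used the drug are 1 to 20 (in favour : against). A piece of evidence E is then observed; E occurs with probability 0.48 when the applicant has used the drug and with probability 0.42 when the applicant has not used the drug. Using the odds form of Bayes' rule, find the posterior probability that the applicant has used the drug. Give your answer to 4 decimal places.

Prior odds = 1/20 = 0.050000.
Likelihood ratio for E = 0.48/0.42 = 1.1429.
Posterior odds = prior odds × LR = 0.057143.
Posterior probability = odds/(1+odds) = 0.057143/1.0571 = 0.0541.

Posterior probability ≈ 0.0541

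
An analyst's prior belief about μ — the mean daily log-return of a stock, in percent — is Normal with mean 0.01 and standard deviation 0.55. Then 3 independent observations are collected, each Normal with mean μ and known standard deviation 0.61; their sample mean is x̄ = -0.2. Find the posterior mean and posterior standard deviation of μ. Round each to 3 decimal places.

With known σ, the Normal prior is conjugate. Weight on the data is w = (n/σ²)/(n/σ² + 1/τ₀²) = 8.06235/(8.06235+3.30579) = 0.70921.
Posterior mean = w·x̄ + (1−w)·μ₀ = 0.70921·-0.2 + 0.29079·0.01 = -0.139. Posterior variance = 1/(8.06235+3.30579) = 0.0879652, so SD = 0.297.

Posterior mean ≈ -0.139; posterior SD ≈ 0.297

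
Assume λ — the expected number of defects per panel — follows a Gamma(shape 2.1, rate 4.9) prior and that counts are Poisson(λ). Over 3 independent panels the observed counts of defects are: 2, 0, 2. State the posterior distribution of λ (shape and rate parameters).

Posterior: Gamma(shape=6.1, rate=7.9)

Total count ∑xᵢ = 4 over n = 3 panels.
Gamma is conjugate to the Poisson likelihood: posterior is Gamma(shape = 2.1+4 = 6.1, rate = 4.9+3 = 7.9).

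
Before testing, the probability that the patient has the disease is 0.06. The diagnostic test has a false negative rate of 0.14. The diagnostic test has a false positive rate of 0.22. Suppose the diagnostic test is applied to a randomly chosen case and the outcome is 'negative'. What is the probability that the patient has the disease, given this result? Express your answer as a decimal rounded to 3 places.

P(H | E) ≈ 0.011

Let H be the event that the patient has the disease. P(H) = 0.06, so P(¬H) = 0.94. With E the 'negative' result, P(E|H) = 0.14 and P(E|¬H) = 0.78.
P(E) = 0.14·0.06 + 0.78·0.94 = 0.0084000 + 0.73320 = 0.74160.
By Bayes' theorem, P(H|E) = 0.0084000 / 0.74160 = 0.011.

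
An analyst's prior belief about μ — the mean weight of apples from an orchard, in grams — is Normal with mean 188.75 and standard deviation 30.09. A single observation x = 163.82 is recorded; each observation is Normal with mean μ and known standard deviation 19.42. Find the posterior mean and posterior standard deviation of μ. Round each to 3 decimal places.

With known σ, the Normal prior is conjugate. Weight on the data is w = (n/σ²)/(n/σ² + 1/τ₀²) = 0.00265156/(0.00265156+0.00110447) = 0.70595.
Posterior mean = w·x̄ + (1−w)·μ₀ = 0.70595·163.82 + 0.29405·188.75 = 171.151. Posterior variance = 1/(0.00265156+0.00110447) = 266.238, so SD = 16.317.

Posterior mean ≈ 171.151; posterior SD ≈ 16.317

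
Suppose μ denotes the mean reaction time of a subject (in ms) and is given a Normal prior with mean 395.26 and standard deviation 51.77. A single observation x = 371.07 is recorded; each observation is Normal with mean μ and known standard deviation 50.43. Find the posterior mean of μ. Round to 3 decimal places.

With known σ, the Normal prior is conjugate. Weight on the data is w = (n/σ²)/(n/σ² + 1/τ₀²) = 0.00039321/(0.00039321+0.00037312) = 0.51311.
Posterior mean = w·x̄ + (1−w)·μ₀ = 0.51311·371.07 + 0.48689·395.26 = 382.848.

Posterior mean ≈ 382.848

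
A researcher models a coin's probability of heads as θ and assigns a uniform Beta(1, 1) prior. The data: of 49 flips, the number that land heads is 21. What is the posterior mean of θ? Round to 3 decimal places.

Observing 21 successes and 28 failures updates Beta(1, 1) by adding the success and failure counts to the two shape parameters: α = 1+21 = 22, β = 1+28 = 29.
Posterior mean = α/(α+β) = 22/51 = 0.431.

Posterior mean ≈ 0.431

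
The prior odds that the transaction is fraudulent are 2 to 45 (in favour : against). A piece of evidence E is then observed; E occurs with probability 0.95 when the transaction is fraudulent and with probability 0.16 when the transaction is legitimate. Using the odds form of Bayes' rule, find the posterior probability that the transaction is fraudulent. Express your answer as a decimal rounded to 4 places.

Posterior probability ≈ 0.2088

Prior odds = 2/45 = 0.044444. In log-odds, ln(0.044444) = -3.1135.
Add log likelihood ratio: ln(5.9375) = 1.7813.
Posterior log-odds = -1.3322, so posterior odds = exp(-1.3322) = 0.26389. Converting, P(H|E) = 0.26389/1.2639 = 0.2088.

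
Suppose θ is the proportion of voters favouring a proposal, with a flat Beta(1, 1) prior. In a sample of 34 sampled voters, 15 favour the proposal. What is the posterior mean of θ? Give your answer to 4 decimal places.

Posterior mean ≈ 0.4444

The binomial likelihood is conjugate to the Beta prior: with 15 successes and 19 failures, the posterior is Beta(1+15, 1+19) = Beta(16, 20).
E[θ | data] = 16/(16+20) = 0.4444.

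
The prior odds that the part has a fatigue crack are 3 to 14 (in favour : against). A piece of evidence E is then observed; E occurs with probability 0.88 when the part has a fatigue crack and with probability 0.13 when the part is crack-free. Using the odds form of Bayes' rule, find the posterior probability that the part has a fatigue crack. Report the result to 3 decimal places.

Prior odds = 3/14 = 0.21429. In log-odds, ln(0.21429) = -1.5404.
Add log likelihood ratio: ln(6.7692) = 1.9124.
Posterior log-odds = 0.37194, so posterior odds = exp(0.37194) = 1.4505. Converting, P(H|E) = 1.4505/2.4505 = 0.592.

Posterior probability ≈ 0.592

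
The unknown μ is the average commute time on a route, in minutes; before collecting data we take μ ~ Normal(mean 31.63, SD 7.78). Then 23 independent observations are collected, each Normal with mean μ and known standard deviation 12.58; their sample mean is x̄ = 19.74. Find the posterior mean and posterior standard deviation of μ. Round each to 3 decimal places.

Posterior mean ≈ 20.954; posterior SD ≈ 2.486

With known σ, the Normal prior is conjugate. Weight on the data is w = (n/σ²)/(n/σ² + 1/τ₀²) = 0.145334/(0.145334+0.0165212) = 0.89793.
Posterior mean = w·x̄ + (1−w)·μ₀ = 0.89793·19.74 + 0.10207·31.63 = 20.954. Posterior variance = 1/(0.145334+0.0165212) = 6.17837, so SD = 2.486.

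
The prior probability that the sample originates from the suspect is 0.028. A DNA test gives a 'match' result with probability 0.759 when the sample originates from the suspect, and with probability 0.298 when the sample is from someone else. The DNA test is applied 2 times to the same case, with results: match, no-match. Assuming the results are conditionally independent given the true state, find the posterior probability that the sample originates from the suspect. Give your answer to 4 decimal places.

Posterior P(H) ≈ 0.0246

With H the event that the sample originates from the suspect, the joint likelihood of the observed sequence is P(data|H) = 0.759·0.241 = 0.18292 and P(data|¬H) = 0.298·0.702 = 0.20920.
Bayes: P(H|data) = 0.028·0.18292 / (0.028·0.18292 + 0.972·0.20920) = 0.0051217/0.20846 = 0.0246.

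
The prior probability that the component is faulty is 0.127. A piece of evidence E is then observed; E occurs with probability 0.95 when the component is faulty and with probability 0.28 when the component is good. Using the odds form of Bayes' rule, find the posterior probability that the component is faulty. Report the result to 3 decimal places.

Prior odds = 0.127/(1−0.127) = 0.14548. In log-odds, ln(0.14548) = -1.9277.
Add log likelihood ratio: ln(3.3929) = 1.2217.
Posterior log-odds = -0.70608, so posterior odds = exp(-0.70608) = 0.49358. Converting, P(H|E) = 0.49358/1.4936 = 0.330.

Posterior probability ≈ 0.330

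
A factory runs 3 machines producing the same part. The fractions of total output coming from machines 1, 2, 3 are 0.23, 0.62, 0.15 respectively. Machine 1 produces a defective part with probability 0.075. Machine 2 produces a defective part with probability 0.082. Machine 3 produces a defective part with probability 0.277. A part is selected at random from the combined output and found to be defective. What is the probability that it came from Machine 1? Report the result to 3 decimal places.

Posterior probability ≈ 0.157

P(defective|M1) = 0.075; P(defective|M2) = 0.082; P(defective|M3) = 0.277.
Prior × likelihood for each source: 0.23·0.075=0.01725, 0.62·0.082=0.05084, 0.15·0.277=0.04155. Summing gives P(defective) = 0.10964.
P(Machine 1 | defective) = 0.01725 / 0.10964 = 0.157.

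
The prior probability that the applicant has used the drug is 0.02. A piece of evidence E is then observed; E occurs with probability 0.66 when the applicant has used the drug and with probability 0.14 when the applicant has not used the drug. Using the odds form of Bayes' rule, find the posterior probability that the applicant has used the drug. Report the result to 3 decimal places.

Prior odds = 0.02/(1−0.02) = 0.020408. In log-odds, ln(0.020408) = -3.8918.
Add log likelihood ratio: ln(4.7143) = 1.5506.
Posterior log-odds = -2.3412, so posterior odds = exp(-2.3412) = 0.096210. Converting, P(H|E) = 0.096210/1.0962 = 0.088.

Posterior probability ≈ 0.088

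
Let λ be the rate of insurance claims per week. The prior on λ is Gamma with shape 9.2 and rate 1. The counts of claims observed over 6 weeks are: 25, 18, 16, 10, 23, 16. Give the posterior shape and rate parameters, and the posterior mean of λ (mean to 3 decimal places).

The Poisson likelihood adds the total count to the shape and the number of exposure periods to the rate. Here ∑xᵢ = 108 and n = 6, so shape 9.2→117.2 and rate 1→7.
Posterior mean = shape/rate = 117.2/7 = 16.743.

Posterior: Gamma(shape=117.2, rate=7); mean ≈ 16.743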